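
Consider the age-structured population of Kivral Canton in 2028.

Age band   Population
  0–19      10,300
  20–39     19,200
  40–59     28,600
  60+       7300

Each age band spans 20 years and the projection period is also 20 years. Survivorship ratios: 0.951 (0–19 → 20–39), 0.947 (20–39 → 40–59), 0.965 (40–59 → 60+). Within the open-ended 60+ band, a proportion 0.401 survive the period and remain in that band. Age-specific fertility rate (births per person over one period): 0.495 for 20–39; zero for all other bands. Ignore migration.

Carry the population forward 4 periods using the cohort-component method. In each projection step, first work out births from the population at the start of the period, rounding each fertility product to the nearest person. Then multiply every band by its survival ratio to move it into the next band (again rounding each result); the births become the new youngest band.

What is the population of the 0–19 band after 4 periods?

— Period 1 —
Births: 19200 × 0.495 = 9504
20–39: 10300 × 0.951 = 9795
40–59: 19200 × 0.947 = 18182
60+: 28600 × 0.965 + 7300 × 0.401 = 27599 + 2927 = 30526
→ [9504, 9795, 18182, 30526]
— Period 2 —
Births: 9795 × 0.495 = 4849
20–39: 9504 × 0.951 = 9038
40–59: 9795 × 0.947 = 9276
60+: 18182 × 0.965 + 30526 × 0.401 = 17546 + 12241 = 29787
→ [4849, 9038, 9276, 29787]
— Period 3 —
Births: 9038 × 0.495 = 4474
20–39: 4849 × 0.951 = 4611
40–59: 9038 × 0.947 = 8559
60+: 9276 × 0.965 + 29787 × 0.401 = 8951 + 11945 = 20896
→ [4474, 4611, 8559, 20896]
— Period 4 —
Births: 4611 × 0.495 = 2282
20–39: 4474 × 0.951 = 4255
40–59: 4611 × 0.947 = 4367
60+: 8559 × 0.965 + 20896 × 0.401 = 8259 + 8379 = 16638
→ [2282, 4255, 4367, 16638]

2282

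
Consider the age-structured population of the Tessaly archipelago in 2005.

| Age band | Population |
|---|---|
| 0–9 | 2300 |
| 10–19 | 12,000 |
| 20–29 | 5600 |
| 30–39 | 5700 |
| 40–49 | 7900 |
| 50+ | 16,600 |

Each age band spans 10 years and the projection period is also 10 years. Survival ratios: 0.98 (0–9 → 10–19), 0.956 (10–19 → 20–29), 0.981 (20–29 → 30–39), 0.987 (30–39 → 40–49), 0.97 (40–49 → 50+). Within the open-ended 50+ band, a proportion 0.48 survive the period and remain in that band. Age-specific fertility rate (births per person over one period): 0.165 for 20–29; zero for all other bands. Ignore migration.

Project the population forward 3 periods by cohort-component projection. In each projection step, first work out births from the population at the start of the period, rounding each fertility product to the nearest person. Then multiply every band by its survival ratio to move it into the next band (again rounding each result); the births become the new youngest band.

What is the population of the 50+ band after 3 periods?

11481

— Period 1 —
Births: 5600 × 0.165 = 924
10–19: 2300 × 0.98 = 2254
20–29: 12000 × 0.956 = 11472
30–39: 5600 × 0.981 = 5494
40–49: 5700 × 0.987 = 5626
50+: 7900 × 0.97 + 16600 × 0.48 = 7663 + 7968 = 15631
End of period: [924, 2254, 11472, 5494, 5626, 15631]
— Period 2 —
Births: 11472 × 0.165 = 1893
10–19: 924 × 0.98 = 906
20–29: 2254 × 0.956 = 2155
30–39: 11472 × 0.981 = 11254
40–49: 5494 × 0.987 = 5423
50+: 5626 × 0.97 + 15631 × 0.48 = 5457 + 7503 = 12960
End of period: [1893, 906, 2155, 11254, 5423, 12960]
— Period 3 —
Births: 2155 × 0.165 = 356
10–19: 1893 × 0.98 = 1855
20–29: 906 × 0.956 = 866
30–39: 2155 × 0.981 = 2114
40–49: 11254 × 0.987 = 11108
50+: 5423 × 0.97 + 12960 × 0.48 = 5260 + 6221 = 11481
End of period: [356, 1855, 866, 2114, 11108, 11481]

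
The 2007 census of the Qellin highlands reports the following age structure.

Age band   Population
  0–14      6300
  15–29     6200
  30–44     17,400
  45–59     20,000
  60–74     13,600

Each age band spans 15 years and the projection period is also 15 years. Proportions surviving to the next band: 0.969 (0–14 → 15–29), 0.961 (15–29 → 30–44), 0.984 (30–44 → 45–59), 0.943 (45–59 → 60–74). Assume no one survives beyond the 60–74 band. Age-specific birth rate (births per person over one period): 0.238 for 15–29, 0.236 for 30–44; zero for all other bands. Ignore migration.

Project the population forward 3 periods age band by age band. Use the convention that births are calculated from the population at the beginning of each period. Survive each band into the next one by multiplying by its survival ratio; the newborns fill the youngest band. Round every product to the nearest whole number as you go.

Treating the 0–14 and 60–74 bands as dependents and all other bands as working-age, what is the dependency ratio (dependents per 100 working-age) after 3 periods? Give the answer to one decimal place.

(Groups numbered youngest = 1 to oldest = 5.)
— Period 1 —
Births: 6200 × 0.238 = 1476, 17400 × 0.236 = 4106 ⇒ total 5582
Group 2: 6300 × 0.969 = 6105
Group 3: 6200 × 0.961 = 5958
Group 4: 17400 × 0.984 = 17122
Group 5: 20000 × 0.943 = 18860
Giving 5582 / 6105 / 5958 / 17122 / 18860.
— Period 2 —
Births: 6105 × 0.238 = 1453, 5958 × 0.236 = 1406 ⇒ total 2859
Group 2: 5582 × 0.969 = 5409
Group 3: 6105 × 0.961 = 5867
Group 4: 5958 × 0.984 = 5863
Group 5: 17122 × 0.943 = 16146
Giving 2859 / 5409 / 5867 / 5863 / 16146.
— Period 3 —
Births: 5409 × 0.238 = 1287, 5867 × 0.236 = 1385 ⇒ total 2672
Group 2: 2859 × 0.969 = 2770
Group 3: 5409 × 0.961 = 5198
Group 4: 5867 × 0.984 = 5773
Group 5: 5863 × 0.943 = 5529
Giving 2672 / 2770 / 5198 / 5773 / 5529.
Dependents (band 0–14 + band 60–74) = 2672 + 5529 = 8201; working-age = 13741; ratio = 8201/13741 × 100 = 59.7

59.7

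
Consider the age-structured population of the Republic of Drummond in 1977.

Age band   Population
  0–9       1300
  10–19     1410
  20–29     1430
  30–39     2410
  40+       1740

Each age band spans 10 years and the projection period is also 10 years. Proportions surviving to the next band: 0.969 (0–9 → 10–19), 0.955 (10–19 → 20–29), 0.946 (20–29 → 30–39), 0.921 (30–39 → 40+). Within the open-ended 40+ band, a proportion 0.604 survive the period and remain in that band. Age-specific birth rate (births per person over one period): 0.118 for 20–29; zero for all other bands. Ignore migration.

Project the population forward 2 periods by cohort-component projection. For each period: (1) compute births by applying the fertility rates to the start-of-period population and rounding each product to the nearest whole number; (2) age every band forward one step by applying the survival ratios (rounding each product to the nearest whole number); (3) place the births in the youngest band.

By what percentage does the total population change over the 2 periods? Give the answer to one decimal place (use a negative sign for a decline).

-27.4

After projecting period 1:
Births: 1430 * 0.118 = 169
10–19: 1300 * 0.969 = 1260
20–29: 1410 * 0.955 = 1347
30–39: 1430 * 0.946 = 1353
40+: 2410 * 0.921 + 1740 * 0.604 = 2220 + 1051 = 3271
Giving 169 / 1260 / 1347 / 1353 / 3271.
After projecting period 2:
Births: 1347 * 0.118 = 159
10–19: 169 * 0.969 = 164
20–29: 1260 * 0.955 = 1203
30–39: 1347 * 0.946 = 1274
40+: 1353 * 0.921 + 3271 * 0.604 = 1246 + 1976 = 3222
Giving 159 / 164 / 1203 / 1274 / 3222.
Total: 8290 → 6022; change = -2268; percentage change = -27.4%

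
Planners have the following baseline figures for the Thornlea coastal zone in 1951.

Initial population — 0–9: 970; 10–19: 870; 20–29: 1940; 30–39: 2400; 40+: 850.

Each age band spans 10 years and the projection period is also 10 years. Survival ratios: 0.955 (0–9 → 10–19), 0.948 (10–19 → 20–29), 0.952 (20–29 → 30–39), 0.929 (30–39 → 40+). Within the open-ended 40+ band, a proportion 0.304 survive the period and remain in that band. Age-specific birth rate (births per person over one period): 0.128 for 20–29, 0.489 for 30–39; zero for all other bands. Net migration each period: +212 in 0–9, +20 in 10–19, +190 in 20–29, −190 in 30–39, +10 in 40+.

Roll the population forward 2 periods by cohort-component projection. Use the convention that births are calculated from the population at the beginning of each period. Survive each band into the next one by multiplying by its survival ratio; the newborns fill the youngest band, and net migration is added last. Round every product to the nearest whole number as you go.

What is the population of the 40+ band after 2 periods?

Period 1.
Births: 1940 × 0.128 = 248 ; 2400 × 0.489 = 1174 ⇒ total 1422
10–19: 970 × 0.955 = 926
20–29: 870 × 0.948 = 825
30–39: 1940 × 0.952 = 1847
40+: 2400 × 0.929 + 850 × 0.304 = 2230 + 258 = 2488
Net migration: 0–9 + 212 → 1634; 10–19 + 20 → 946; 20–29 + 190 → 1015; 30–39 − 190 → 1657; 40+ + 10 → 2498
Population now: 0–9=1634, 10–19=946, 20–29=1015, 30–39=1657, 40+=2498
Period 2.
Births: 1015 × 0.128 = 130 ; 1657 × 0.489 = 810 ⇒ total 940
10–19: 1634 × 0.955 = 1560
20–29: 946 × 0.948 = 897
30–39: 1015 × 0.952 = 966
40+: 1657 × 0.929 + 2498 × 0.304 = 1539 + 759 = 2298
Net migration: 0–9 + 212 → 1152; 10–19 + 20 → 1580; 20–29 + 190 → 1087; 30–39 − 190 → 776; 40+ + 10 → 2308
Population now: 0–9=1152, 10–19=1580, 20–29=1087, 30–39=776, 40+=2308

2308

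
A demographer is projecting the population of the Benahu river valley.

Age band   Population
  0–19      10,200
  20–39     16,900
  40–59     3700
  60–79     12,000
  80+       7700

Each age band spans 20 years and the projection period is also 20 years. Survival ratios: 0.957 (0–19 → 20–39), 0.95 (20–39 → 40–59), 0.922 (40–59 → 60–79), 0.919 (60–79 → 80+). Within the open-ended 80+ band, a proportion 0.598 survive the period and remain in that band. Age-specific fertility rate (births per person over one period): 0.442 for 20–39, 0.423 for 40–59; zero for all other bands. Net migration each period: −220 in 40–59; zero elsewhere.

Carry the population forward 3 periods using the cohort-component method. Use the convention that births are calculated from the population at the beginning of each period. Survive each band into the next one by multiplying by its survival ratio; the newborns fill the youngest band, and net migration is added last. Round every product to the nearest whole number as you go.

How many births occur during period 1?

9035

— Period 1 —
Births: 16900 × 0.442 = 7470 ; 3700 × 0.423 = 1565 — total 9035
20–39: 10200 × 0.957 = 9761
40–59: 16900 × 0.95 = 16055
60–79: 3700 × 0.922 = 3411
80+: 12000 × 0.919 + 7700 × 0.598 = 11028 + 4605 = 15633
Net migration: 40–59 − 220 → 15835
→ [9035, 9761, 15835, 3411, 15633]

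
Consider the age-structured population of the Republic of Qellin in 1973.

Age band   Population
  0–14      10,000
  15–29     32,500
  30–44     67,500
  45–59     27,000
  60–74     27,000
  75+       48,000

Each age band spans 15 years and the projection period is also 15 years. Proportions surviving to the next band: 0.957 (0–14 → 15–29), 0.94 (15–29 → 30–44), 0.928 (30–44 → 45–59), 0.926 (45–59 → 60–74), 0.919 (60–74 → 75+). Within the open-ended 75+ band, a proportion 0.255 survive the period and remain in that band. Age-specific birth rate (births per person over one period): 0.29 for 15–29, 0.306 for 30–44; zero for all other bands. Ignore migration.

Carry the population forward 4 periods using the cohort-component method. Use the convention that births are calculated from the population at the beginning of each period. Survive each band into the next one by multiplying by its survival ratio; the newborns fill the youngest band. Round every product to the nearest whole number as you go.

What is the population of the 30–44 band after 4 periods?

[period 1]
Births: 32500 * 0.29 = 9425 ; 67500 * 0.306 = 20655 — total 30080
15–29: 10000 * 0.957 = 9570
30–44: 32500 * 0.94 = 30550
45–59: 67500 * 0.928 = 62640
60–74: 27000 * 0.926 = 25002
75+: 27000 * 0.919 + 48000 * 0.255 = 24813 + 12240 = 37053
→ [30080, 9570, 30550, 62640, 25002, 37053]
[period 2]
Births: 9570 * 0.29 = 2775 ; 30550 * 0.306 = 9348 — total 12123
15–29: 30080 * 0.957 = 28787
30–44: 9570 * 0.94 = 8996
45–59: 30550 * 0.928 = 28350
60–74: 62640 * 0.926 = 58005
75+: 25002 * 0.919 + 37053 * 0.255 = 22977 + 9449 = 32426
→ [12123, 28787, 8996, 28350, 58005, 32426]
[period 3]
Births: 28787 * 0.29 = 8348 ; 8996 * 0.306 = 2753 — total 11101
15–29: 12123 * 0.957 = 11602
30–44: 28787 * 0.94 = 27060
45–59: 8996 * 0.928 = 8348
60–74: 28350 * 0.926 = 26252
75+: 58005 * 0.919 + 32426 * 0.255 = 53307 + 8269 = 61576
→ [11101, 11602, 27060, 8348, 26252, 61576]
[period 4]
Births: 11602 * 0.29 = 3365 ; 27060 * 0.306 = 8280 — total 11645
15–29: 11101 * 0.957 = 10624
30–44: 11602 * 0.94 = 10906
45–59: 27060 * 0.928 = 25112
60–74: 8348 * 0.926 = 7730
75+: 26252 * 0.919 + 61576 * 0.255 = 24126 + 15702 = 39828
→ [11645, 10624, 10906, 25112, 7730, 39828]

10906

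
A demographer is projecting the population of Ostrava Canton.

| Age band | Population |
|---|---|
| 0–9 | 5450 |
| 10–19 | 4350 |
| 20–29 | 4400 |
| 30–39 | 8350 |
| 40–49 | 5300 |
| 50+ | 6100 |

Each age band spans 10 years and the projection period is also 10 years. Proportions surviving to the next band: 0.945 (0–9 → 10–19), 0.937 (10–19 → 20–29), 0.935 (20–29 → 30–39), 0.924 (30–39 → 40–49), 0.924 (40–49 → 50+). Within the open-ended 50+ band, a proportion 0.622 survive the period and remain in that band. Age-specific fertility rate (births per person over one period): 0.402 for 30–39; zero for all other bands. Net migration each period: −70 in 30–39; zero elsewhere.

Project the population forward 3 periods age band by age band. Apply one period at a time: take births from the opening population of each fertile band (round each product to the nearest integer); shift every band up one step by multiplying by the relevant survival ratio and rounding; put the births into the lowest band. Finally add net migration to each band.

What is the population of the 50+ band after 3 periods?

11250

Let band 1 be 0–9 through band 6 = 50+.
[period 1]
Births: 8350 × 0.402 = 3357
Band 2: 5450 × 0.945 = 5150
Band 3: 4350 × 0.937 = 4076
Band 4: 4400 × 0.935 = 4114
Band 5: 8350 × 0.924 = 7715
Band 6: 5300 × 0.924 + 6100 × 0.622 = 4897 + 3794 = 8691
Net migration: Band 4 − 70 → 4044
End of period: [3357, 5150, 4076, 4044, 7715, 8691]
[period 2]
Births: 4044 × 0.402 = 1626
Band 2: 3357 × 0.945 = 3172
Band 3: 5150 × 0.937 = 4826
Band 4: 4076 × 0.935 = 3811
Band 5: 4044 × 0.924 = 3737
Band 6: 7715 × 0.924 + 8691 × 0.622 = 7129 + 5406 = 12535
Net migration: Band 4 − 70 → 3741
End of period: [1626, 3172, 4826, 3741, 3737, 12535]
[period 3]
Births: 3741 × 0.402 = 1504
Band 2: 1626 × 0.945 = 1537
Band 3: 3172 × 0.937 = 2972
Band 4: 4826 × 0.935 = 4512
Band 5: 3741 × 0.924 = 3457
Band 6: 3737 × 0.924 + 12535 × 0.622 = 3453 + 7797 = 11250
Net migration: Band 4 − 70 → 4442
End of period: [1504, 1537, 2972, 4442, 3457, 11250]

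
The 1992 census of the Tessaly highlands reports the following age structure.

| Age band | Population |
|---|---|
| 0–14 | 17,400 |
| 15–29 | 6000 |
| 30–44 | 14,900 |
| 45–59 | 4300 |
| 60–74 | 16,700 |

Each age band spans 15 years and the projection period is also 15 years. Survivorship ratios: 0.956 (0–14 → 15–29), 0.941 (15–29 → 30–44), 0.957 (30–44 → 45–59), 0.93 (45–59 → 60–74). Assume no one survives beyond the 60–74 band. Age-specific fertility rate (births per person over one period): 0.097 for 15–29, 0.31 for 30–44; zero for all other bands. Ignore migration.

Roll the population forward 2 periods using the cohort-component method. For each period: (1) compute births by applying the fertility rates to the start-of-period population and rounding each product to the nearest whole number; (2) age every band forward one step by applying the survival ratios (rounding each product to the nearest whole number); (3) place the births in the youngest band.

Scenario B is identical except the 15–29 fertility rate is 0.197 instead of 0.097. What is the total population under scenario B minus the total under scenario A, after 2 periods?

Numbering the bands 1..5 from youngest to oldest:
Period 1.
Births: 6000 × 0.097 = 582, 14900 × 0.31 = 4619 — total 5201
Band 2: 17400 × 0.956 = 16634
Band 3: 6000 × 0.941 = 5646
Band 4: 14900 × 0.957 = 14259
Band 5: 4300 × 0.93 = 3999
→ [5201, 16634, 5646, 14259, 3999]
Period 2.
Births: 16634 × 0.097 = 1613, 5646 × 0.31 = 1750 — total 3363
Band 2: 5201 × 0.956 = 4972
Band 3: 16634 × 0.941 = 15653
Band 4: 5646 × 0.957 = 5403
Band 5: 14259 × 0.93 = 13261
→ [3363, 4972, 15653, 5403, 13261]
Scenario A total after 2 periods: 42652
Scenario B projection —
Period 1.
Births: 6000 × 0.197 = 1182, 14900 × 0.31 = 4619 — total 5801
Band 2: 17400 × 0.956 = 16634
Band 3: 6000 × 0.941 = 5646
Band 4: 14900 × 0.957 = 14259
Band 5: 4300 × 0.93 = 3999
→ [5801, 16634, 5646, 14259, 3999]
Period 2.
Births: 16634 × 0.197 = 3277, 5646 × 0.31 = 1750 — total 5027
Band 2: 5801 × 0.956 = 5546
Band 3: 16634 × 0.941 = 15653
Band 4: 5646 × 0.957 = 5403
Band 5: 14259 × 0.93 = 13261
→ [5027, 5546, 15653, 5403, 13261]
Scenario B total after 2 periods: 44890
Difference B − A = 44890 − 42652 = 2238

2238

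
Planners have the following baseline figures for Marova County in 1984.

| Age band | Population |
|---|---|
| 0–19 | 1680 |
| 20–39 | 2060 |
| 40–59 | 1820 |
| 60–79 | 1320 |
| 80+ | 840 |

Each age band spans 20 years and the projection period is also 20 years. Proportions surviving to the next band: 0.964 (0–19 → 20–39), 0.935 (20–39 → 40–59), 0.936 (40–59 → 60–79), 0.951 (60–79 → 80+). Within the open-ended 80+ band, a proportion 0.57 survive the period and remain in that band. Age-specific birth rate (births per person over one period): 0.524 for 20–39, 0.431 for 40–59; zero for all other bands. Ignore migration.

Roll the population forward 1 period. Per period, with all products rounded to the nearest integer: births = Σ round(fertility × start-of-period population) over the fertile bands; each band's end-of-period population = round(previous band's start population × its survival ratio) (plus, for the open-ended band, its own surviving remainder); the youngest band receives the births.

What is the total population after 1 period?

8847

Period 1.
Births: 2060 × 0.524 = 1079  |  1820 × 0.431 = 784 ⇒ total 1863
20–39: 1680 × 0.964 = 1620
40–59: 2060 × 0.935 = 1926
60–79: 1820 × 0.936 = 1704
80+: 1320 × 0.951 + 840 × 0.57 = 1255 + 479 = 1734
Population now: 0–19=1863, 20–39=1620, 40–59=1926, 60–79=1704, 80+=1734
Total after period 1: 1863 + 1620 + 1926 + 1704 + 1734 = 8847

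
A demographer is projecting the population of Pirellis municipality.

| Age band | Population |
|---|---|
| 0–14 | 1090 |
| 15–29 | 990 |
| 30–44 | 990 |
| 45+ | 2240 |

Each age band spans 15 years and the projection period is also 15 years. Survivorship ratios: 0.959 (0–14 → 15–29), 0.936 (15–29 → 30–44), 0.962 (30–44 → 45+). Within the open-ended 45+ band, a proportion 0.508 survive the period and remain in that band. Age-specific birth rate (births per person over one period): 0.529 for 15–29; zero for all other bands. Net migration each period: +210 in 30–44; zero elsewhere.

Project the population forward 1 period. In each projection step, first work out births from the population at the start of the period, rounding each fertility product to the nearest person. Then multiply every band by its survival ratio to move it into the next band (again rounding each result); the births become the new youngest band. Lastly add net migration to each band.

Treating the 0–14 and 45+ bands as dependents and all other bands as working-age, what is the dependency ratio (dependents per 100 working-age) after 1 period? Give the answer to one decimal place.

Let group 1 be 0–14 through group 4 = 45+.
Period 1:
Births: 990 * 0.529 = 524
Group 2: 1090 * 0.959 = 1045
Group 3: 990 * 0.936 = 927
Group 4: 990 * 0.962 + 2240 * 0.508 = 952 + 1138 = 2090
Net migration: Group 3 + 210 → 1137
→ [524, 1045, 1137, 2090]
Dependents (band 0–14 + band 45+) = 524 + 2090 = 2614; working-age = 2182; ratio = 2614/2182 × 100 = 119.8

119.8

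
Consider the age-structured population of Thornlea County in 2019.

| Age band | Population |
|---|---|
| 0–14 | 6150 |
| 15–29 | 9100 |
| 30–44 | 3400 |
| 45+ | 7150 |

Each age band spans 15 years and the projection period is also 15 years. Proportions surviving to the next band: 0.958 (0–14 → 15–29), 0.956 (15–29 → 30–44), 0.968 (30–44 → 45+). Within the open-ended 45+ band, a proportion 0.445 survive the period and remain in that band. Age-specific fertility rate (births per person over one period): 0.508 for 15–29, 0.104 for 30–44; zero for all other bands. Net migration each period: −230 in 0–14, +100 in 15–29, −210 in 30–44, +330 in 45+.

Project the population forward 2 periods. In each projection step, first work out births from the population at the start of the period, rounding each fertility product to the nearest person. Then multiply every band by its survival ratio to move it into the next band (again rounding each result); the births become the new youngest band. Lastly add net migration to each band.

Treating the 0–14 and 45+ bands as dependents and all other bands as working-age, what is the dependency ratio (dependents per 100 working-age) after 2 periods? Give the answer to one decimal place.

(Groups numbered youngest = 1 to oldest = 4.)
Period 1:
Births: 9100 * 0.508 = 4623, 3400 * 0.104 = 354 ⇒ total 4977
Group 2: 6150 * 0.958 = 5892
Group 3: 9100 * 0.956 = 8700
Group 4: 3400 * 0.968 + 7150 * 0.445 = 3291 + 3182 = 6473
Net migration: Group 1 − 230 → 4747; Group 2 + 100 → 5992; Group 3 − 210 → 8490; Group 4 + 330 → 6803
Population now: 0–14=4747, 15–29=5992, 30–44=8490, 45+=6803
Period 2:
Births: 5992 * 0.508 = 3044, 8490 * 0.104 = 883 ⇒ total 3927
Group 2: 4747 * 0.958 = 4548
Group 3: 5992 * 0.956 = 5728
Group 4: 8490 * 0.968 + 6803 * 0.445 = 8218 + 3027 = 11245
Net migration: Group 1 − 230 → 3697; Group 2 + 100 → 4648; Group 3 − 210 → 5518; Group 4 + 330 → 11575
Population now: 0–14=3697, 15–29=4648, 30–44=5518, 45+=11575
Dependents (band 0–14 + band 45+) = 3697 + 11575 = 15272; working-age = 10166; ratio = 15272/10166 × 100 = 150.2

150.2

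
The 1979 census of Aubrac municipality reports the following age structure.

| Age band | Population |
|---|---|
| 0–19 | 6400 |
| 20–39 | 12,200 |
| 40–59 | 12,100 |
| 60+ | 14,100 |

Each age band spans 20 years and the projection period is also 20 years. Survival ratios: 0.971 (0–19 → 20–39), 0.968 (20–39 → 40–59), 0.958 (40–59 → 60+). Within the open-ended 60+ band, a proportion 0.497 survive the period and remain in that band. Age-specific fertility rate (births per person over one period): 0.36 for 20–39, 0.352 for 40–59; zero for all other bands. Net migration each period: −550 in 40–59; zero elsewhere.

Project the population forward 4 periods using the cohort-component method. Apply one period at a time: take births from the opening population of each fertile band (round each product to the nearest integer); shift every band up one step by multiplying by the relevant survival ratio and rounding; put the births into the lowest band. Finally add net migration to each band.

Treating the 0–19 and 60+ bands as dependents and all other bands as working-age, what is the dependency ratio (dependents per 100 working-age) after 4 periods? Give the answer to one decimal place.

194.9

(Groups numbered youngest = 1 to oldest = 4.)
— Period 1 —
Births: 12200 × 0.36 = 4392, 12100 × 0.352 = 4259 ⇒ total 8651
Group 2: 6400 × 0.971 = 6214
Group 3: 12200 × 0.968 = 11810
Group 4: 12100 × 0.958 + 14100 × 0.497 = 11592 + 7008 = 18600
Net migration: Group 3 − 550 → 11260
Population now: 0–19=8651, 20–39=6214, 40–59=11260, 60+=18600
— Period 2 —
Births: 6214 × 0.36 = 2237, 11260 × 0.352 = 3964 ⇒ total 6201
Group 2: 8651 × 0.971 = 8400
Group 3: 6214 × 0.968 = 6015
Group 4: 11260 × 0.958 + 18600 × 0.497 = 10787 + 9244 = 20031
Net migration: Group 3 − 550 → 5465
Population now: 0–19=6201, 20–39=8400, 40–59=5465, 60+=20031
— Period 3 —
Births: 8400 × 0.36 = 3024, 5465 × 0.352 = 1924 ⇒ total 4948
Group 2: 6201 × 0.971 = 6021
Group 3: 8400 × 0.968 = 8131
Group 4: 5465 × 0.958 + 20031 × 0.497 = 5235 + 9955 = 15190
Net migration: Group 3 − 550 → 7581
Population now: 0–19=4948, 20–39=6021, 40–59=7581, 60+=15190
— Period 4 —
Births: 6021 × 0.36 = 2168, 7581 × 0.352 = 2669 ⇒ total 4837
Group 2: 4948 × 0.971 = 4805
Group 3: 6021 × 0.968 = 5828
Group 4: 7581 × 0.958 + 15190 × 0.497 = 7263 + 7549 = 14812
Net migration: Group 3 − 550 → 5278
Population now: 0–19=4837, 20–39=4805, 40–59=5278, 60+=14812
Dependents (band 0–19 + band 60+) = 4837 + 14812 = 19649; working-age = 10083; ratio = 19649/10083 × 100 = 194.9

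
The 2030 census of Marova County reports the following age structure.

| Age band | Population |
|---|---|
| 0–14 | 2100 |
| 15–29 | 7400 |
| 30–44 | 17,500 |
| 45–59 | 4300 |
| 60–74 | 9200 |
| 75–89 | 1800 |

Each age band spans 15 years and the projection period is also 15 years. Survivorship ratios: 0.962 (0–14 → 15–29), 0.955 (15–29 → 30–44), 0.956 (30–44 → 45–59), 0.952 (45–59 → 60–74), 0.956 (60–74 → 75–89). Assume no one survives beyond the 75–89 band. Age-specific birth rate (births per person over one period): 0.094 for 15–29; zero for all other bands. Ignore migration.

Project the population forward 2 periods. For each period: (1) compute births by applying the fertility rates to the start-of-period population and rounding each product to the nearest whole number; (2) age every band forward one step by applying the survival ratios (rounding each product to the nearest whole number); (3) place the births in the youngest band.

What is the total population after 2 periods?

[period 1]
Births: 7400 × 0.094 = 696
15–29: 2100 × 0.962 = 2020
30–44: 7400 × 0.955 = 7067
45–59: 17500 × 0.956 = 16730
60–74: 4300 × 0.952 = 4094
75–89: 9200 × 0.956 = 8795
Population now: 0–14=696, 15–29=2020, 30–44=7067, 45–59=16730, 60–74=4094, 75–89=8795
[period 2]
Births: 2020 × 0.094 = 190
15–29: 696 × 0.962 = 670
30–44: 2020 × 0.955 = 1929
45–59: 7067 × 0.956 = 6756
60–74: 16730 × 0.952 = 15927
75–89: 4094 × 0.956 = 3914
Population now: 0–14=190, 15–29=670, 30–44=1929, 45–59=6756, 60–74=15927, 75–89=3914
Total after period 2: 190 + 670 + 1929 + 6756 + 15927 + 3914 = 29386

29386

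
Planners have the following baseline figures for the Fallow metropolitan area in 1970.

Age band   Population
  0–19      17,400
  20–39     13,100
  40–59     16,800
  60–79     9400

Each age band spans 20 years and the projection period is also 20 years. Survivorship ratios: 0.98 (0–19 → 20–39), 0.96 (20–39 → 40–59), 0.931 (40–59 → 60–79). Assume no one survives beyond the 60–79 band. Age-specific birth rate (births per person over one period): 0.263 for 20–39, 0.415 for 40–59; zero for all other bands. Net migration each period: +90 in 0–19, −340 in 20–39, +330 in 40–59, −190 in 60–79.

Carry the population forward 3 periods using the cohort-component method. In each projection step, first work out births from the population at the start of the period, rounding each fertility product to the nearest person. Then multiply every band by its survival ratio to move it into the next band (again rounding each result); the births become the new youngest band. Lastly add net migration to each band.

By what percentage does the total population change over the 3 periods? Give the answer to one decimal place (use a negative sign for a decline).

[period 1]
Births: 13100 × 0.263 = 3445  |  16800 × 0.415 = 6972 → 10417
20–39: 17400 × 0.98 = 17052
40–59: 13100 × 0.96 = 12576
60–79: 16800 × 0.931 = 15641
Net migration: 0–19 + 90 → 10507; 20–39 − 340 → 16712; 40–59 + 330 → 12906; 60–79 − 190 → 15451
End of period: [10507, 16712, 12906, 15451]
[period 2]
Births: 16712 × 0.263 = 4395  |  12906 × 0.415 = 5356 → 9751
20–39: 10507 × 0.98 = 10297
40–59: 16712 × 0.96 = 16044
60–79: 12906 × 0.931 = 12015
Net migration: 0–19 + 90 → 9841; 20–39 − 340 → 9957; 40–59 + 330 → 16374; 60–79 − 190 → 11825
End of period: [9841, 9957, 16374, 11825]
[period 3]
Births: 9957 × 0.263 = 2619  |  16374 × 0.415 = 6795 → 9414
20–39: 9841 × 0.98 = 9644
40–59: 9957 × 0.96 = 9559
60–79: 16374 × 0.931 = 15244
Net migration: 0–19 + 90 → 9504; 20–39 − 340 → 9304; 40–59 + 330 → 9889; 60–79 − 190 → 15054
End of period: [9504, 9304, 9889, 15054]
Total: 56700 → 43751; change = -12949; percentage change = -22.8%

-22.8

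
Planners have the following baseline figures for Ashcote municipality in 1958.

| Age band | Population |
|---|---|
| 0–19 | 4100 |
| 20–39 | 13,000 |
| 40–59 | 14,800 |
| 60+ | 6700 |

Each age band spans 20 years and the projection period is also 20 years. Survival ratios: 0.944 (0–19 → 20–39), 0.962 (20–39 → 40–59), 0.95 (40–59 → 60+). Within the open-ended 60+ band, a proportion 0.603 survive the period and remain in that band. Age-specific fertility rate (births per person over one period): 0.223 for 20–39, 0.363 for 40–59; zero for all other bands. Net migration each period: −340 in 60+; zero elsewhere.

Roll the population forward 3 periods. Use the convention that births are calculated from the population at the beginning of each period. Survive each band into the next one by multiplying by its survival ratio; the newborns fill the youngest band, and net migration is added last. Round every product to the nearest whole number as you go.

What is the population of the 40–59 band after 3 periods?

Let group 1 be 0–19 through group 4 = 60+.
Period 1:
Births: 13000 * 0.223 = 2899, 14800 * 0.363 = 5372 → 8271
Group 2: 4100 * 0.944 = 3870
Group 3: 13000 * 0.962 = 12506
Group 4: 14800 * 0.95 + 6700 * 0.603 = 14060 + 4040 = 18100
Net migration: Group 4 − 340 → 17760
Giving 8271 / 3870 / 12506 / 17760.
Period 2:
Births: 3870 * 0.223 = 863, 12506 * 0.363 = 4540 → 5403
Group 2: 8271 * 0.944 = 7808
Group 3: 3870 * 0.962 = 3723
Group 4: 12506 * 0.95 + 17760 * 0.603 = 11881 + 10709 = 22590
Net migration: Group 4 − 340 → 22250
Giving 5403 / 7808 / 3723 / 22250.
Period 3:
Births: 7808 * 0.223 = 1741, 3723 * 0.363 = 1351 → 3092
Group 2: 5403 * 0.944 = 5100
Group 3: 7808 * 0.962 = 7511
Group 4: 3723 * 0.95 + 22250 * 0.603 = 3537 + 13417 = 16954
Net migration: Group 4 − 340 → 16614
Giving 3092 / 5100 / 7511 / 16614.

7511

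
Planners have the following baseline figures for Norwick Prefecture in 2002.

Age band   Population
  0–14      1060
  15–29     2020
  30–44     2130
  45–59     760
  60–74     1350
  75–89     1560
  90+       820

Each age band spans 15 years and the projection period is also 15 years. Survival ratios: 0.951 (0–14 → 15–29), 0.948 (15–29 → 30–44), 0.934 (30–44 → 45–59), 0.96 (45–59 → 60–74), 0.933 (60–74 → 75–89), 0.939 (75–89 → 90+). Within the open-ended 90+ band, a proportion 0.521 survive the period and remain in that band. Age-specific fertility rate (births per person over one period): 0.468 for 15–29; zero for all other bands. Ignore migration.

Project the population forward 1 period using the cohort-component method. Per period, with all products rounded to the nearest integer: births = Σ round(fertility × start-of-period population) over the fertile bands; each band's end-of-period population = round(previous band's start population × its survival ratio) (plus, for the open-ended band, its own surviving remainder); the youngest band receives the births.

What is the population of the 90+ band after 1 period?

Numbering the bands 1..7 from youngest to oldest:
Period 1.
Births: 2020 * 0.468 = 945
Band 2: 1060 * 0.951 = 1008
Band 3: 2020 * 0.948 = 1915
Band 4: 2130 * 0.934 = 1989
Band 5: 760 * 0.96 = 730
Band 6: 1350 * 0.933 = 1260
Band 7: 1560 * 0.939 + 820 * 0.521 = 1465 + 427 = 1892
End of period: [945, 1008, 1915, 1989, 730, 1260, 1892]

1892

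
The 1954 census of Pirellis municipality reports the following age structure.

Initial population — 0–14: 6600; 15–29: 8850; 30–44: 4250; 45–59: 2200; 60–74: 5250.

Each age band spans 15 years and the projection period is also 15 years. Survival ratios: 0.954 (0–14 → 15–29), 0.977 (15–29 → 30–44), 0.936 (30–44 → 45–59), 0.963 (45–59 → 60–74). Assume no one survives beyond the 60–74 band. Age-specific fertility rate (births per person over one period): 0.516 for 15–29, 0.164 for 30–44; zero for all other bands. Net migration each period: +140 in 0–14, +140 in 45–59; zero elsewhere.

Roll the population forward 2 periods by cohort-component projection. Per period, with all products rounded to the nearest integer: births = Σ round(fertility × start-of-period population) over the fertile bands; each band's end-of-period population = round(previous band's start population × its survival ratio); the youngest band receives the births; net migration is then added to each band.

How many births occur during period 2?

4667

Numbering the groups 1..5 from youngest to oldest:
— Period 1 —
Births: 8850 × 0.516 = 4567 ; 4250 × 0.164 = 697 — total 5264
Group 2: 6600 × 0.954 = 6296
Group 3: 8850 × 0.977 = 8646
Group 4: 4250 × 0.936 = 3978
Group 5: 2200 × 0.963 = 2119
Net migration: Group 1 + 140 → 5404; Group 4 + 140 → 4118
End of period: [5404, 6296, 8646, 4118, 2119]
— Period 2 —
Births: 6296 × 0.516 = 3249 ; 8646 × 0.164 = 1418 — total 4667
Group 2: 5404 × 0.954 = 5155
Group 3: 6296 × 0.977 = 6151
Group 4: 8646 × 0.936 = 8093
Group 5: 4118 × 0.963 = 3966
Net migration: Group 1 + 140 → 4807; Group 4 + 140 → 8233
End of period: [4807, 5155, 6151, 8233, 3966]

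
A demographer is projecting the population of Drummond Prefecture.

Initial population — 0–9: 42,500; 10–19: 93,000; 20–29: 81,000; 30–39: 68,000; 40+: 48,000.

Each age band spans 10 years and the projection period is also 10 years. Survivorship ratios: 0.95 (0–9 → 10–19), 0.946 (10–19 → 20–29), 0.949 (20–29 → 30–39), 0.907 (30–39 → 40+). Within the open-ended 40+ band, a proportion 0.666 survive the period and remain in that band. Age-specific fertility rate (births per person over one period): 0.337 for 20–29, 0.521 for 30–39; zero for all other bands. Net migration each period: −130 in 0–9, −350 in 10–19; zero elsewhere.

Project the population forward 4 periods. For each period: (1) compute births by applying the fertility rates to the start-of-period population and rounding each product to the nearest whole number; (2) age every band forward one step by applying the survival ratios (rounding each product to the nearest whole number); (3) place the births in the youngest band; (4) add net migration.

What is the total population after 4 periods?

[period 1]
Births: 81000 * 0.337 = 27297, 68000 * 0.521 = 35428 ⇒ total 62725
10–19: 42500 * 0.95 = 40375
20–29: 93000 * 0.946 = 87978
30–39: 81000 * 0.949 = 76869
40+: 68000 * 0.907 + 48000 * 0.666 = 61676 + 31968 = 93644
Net migration: 0–9 − 130 → 62595; 10–19 − 350 → 40025
Population now: 0–9=62595, 10–19=40025, 20–29=87978, 30–39=76869, 40+=93644
[period 2]
Births: 87978 * 0.337 = 29649, 76869 * 0.521 = 40049 ⇒ total 69698
10–19: 62595 * 0.95 = 59465
20–29: 40025 * 0.946 = 37864
30–39: 87978 * 0.949 = 83491
40+: 76869 * 0.907 + 93644 * 0.666 = 69720 + 62367 = 132087
Net migration: 0–9 − 130 → 69568; 10–19 − 350 → 59115
Population now: 0–9=69568, 10–19=59115, 20–29=37864, 30–39=83491, 40+=132087
[period 3]
Births: 37864 * 0.337 = 12760, 83491 * 0.521 = 43499 ⇒ total 56259
10–19: 69568 * 0.95 = 66090
20–29: 59115 * 0.946 = 55923
30–39: 37864 * 0.949 = 35933
40+: 83491 * 0.907 + 132087 * 0.666 = 75726 + 87970 = 163696
Net migration: 0–9 − 130 → 56129; 10–19 − 350 → 65740
Population now: 0–9=56129, 10–19=65740, 20–29=55923, 30–39=35933, 40+=163696
[period 4]
Births: 55923 * 0.337 = 18846, 35933 * 0.521 = 18721 ⇒ total 37567
10–19: 56129 * 0.95 = 53323
20–29: 65740 * 0.946 = 62190
30–39: 55923 * 0.949 = 53071
40+: 35933 * 0.907 + 163696 * 0.666 = 32591 + 109022 = 141613
Net migration: 0–9 − 130 → 37437; 10–19 − 350 → 52973
Population now: 0–9=37437, 10–19=52973, 20–29=62190, 30–39=53071, 40+=141613
Total after period 4: 37437 + 52973 + 62190 + 53071 + 141613 = 347284

347284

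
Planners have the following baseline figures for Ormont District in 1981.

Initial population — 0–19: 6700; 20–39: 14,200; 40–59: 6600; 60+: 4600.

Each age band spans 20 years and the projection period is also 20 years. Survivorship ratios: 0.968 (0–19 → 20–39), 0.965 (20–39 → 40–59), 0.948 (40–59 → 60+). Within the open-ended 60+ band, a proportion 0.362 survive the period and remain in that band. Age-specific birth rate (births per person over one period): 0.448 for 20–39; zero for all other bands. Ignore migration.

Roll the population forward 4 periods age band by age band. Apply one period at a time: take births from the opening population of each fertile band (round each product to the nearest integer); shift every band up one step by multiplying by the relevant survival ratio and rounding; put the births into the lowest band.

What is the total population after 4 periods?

16505

Period 1:
Births: 14200 * 0.448 = 6362
20–39: 6700 * 0.968 = 6486
40–59: 14200 * 0.965 = 13703
60+: 6600 * 0.948 + 4600 * 0.362 = 6257 + 1665 = 7922
Giving 6362 / 6486 / 13703 / 7922.
Period 2:
Births: 6486 * 0.448 = 2906
20–39: 6362 * 0.968 = 6158
40–59: 6486 * 0.965 = 6259
60+: 13703 * 0.948 + 7922 * 0.362 = 12990 + 2868 = 15858
Giving 2906 / 6158 / 6259 / 15858.
Period 3:
Births: 6158 * 0.448 = 2759
20–39: 2906 * 0.968 = 2813
40–59: 6158 * 0.965 = 5942
60+: 6259 * 0.948 + 15858 * 0.362 = 5934 + 5741 = 11675
Giving 2759 / 2813 / 5942 / 11675.
Period 4:
Births: 2813 * 0.448 = 1260
20–39: 2759 * 0.968 = 2671
40–59: 2813 * 0.965 = 2715
60+: 5942 * 0.948 + 11675 * 0.362 = 5633 + 4226 = 9859
Giving 1260 / 2671 / 2715 / 9859.
Total after period 4: 1260 + 2671 + 2715 + 9859 = 16505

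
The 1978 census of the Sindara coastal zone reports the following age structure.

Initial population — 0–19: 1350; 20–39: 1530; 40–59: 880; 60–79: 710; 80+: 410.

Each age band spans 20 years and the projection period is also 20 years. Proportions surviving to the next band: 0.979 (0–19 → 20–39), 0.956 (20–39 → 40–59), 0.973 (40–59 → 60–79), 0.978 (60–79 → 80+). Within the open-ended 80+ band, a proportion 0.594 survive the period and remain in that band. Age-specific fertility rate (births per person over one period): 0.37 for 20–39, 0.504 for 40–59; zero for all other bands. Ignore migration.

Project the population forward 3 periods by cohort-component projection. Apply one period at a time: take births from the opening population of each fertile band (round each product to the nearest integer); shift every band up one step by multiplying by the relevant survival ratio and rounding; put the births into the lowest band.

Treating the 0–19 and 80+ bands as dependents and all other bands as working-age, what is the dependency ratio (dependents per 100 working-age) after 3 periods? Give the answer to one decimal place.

[period 1]
Births: 1530 * 0.37 = 566, 880 * 0.504 = 444 → total 1010
20–39: 1350 * 0.979 = 1322
40–59: 1530 * 0.956 = 1463
60–79: 880 * 0.973 = 856
80+: 710 * 0.978 + 410 * 0.594 = 694 + 244 = 938
End of period: [1010, 1322, 1463, 856, 938]
[period 2]
Births: 1322 * 0.37 = 489, 1463 * 0.504 = 737 → total 1226
20–39: 1010 * 0.979 = 989
40–59: 1322 * 0.956 = 1264
60–79: 1463 * 0.973 = 1423
80+: 856 * 0.978 + 938 * 0.594 = 837 + 557 = 1394
End of period: [1226, 989, 1264, 1423, 1394]
[period 3]
Births: 989 * 0.37 = 366, 1264 * 0.504 = 637 → total 1003
20–39: 1226 * 0.979 = 1200
40–59: 989 * 0.956 = 945
60–79: 1264 * 0.973 = 1230
80+: 1423 * 0.978 + 1394 * 0.594 = 1392 + 828 = 2220
End of period: [1003, 1200, 945, 1230, 2220]
Dependents (band 0–19 + band 80+) = 1003 + 2220 = 3223; working-age = 3375; ratio = 3223/3375 × 100 = 95.5

95.5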